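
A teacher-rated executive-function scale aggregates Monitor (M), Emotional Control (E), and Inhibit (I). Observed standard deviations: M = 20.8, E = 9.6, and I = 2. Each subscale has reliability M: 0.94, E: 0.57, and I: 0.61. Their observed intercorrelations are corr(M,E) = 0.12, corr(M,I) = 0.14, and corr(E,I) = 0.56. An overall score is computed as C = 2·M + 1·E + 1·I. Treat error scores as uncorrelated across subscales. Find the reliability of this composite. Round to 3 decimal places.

0.926

Var(C) = 2²·20.8² + 9.6² + 2² + 2·[2·20.8·9.6·0.12 + 2·20.8·2·0.14 + 9.6·2·0.56] = 1826.72 + 140.646 = 1967.37.
Because errors are independent across components, Cov(Tᵢ,Tⱼ) = Cov(Xᵢ,Xⱼ); the off-diagonal part of the true-score variance is the same as above.
True-score variance = [2²·20.8²·0.94 + 9.6²·0.57 + 2²·0.61] + 140.646 = 1681.7 + 140.646 = 1822.34.
Reliability = 1822.34 / 1967.37 = 0.926.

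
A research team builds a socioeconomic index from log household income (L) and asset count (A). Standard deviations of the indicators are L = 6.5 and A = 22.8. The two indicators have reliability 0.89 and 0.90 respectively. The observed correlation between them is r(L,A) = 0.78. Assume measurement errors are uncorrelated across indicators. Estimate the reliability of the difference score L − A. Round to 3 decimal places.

0.829

Var(L−A) = 6.5² + 22.8² − 2·6.5·22.8·0.78 = 562.09 − 231.192 = 330.898.
Because errors are independent across components, Cov(Tᵢ,Tⱼ) = Cov(Xᵢ,Xⱼ); the off-diagonal part of the true-score variance is the same as above.
True-score variance = [6.5²·0.89 + 22.8²·0.90] − 231.192 = 505.459 − 231.192 = 274.267.
Reliability = 274.267 / 330.898 = 0.829.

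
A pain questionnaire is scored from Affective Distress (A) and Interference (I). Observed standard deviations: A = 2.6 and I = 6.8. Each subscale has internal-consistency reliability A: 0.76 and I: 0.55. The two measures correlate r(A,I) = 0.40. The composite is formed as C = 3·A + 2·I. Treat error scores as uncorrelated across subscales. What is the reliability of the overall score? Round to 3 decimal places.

0.704

Var(C) = 3²·2.6² + 2²·6.8² + 2·[6·2.6·6.8·0.40] = 245.8 + 84.864 = 330.664.
Under uncorrelated errors the observed covariances equal the true-score covariances, so only the own-variance terms attenuate.
True-score variance = [3²·2.6²·0.76 + 2²·6.8²·0.55] + 84.864 = 147.966 + 84.864 = 232.83.
Reliability = 232.83 / 330.664 = 0.704.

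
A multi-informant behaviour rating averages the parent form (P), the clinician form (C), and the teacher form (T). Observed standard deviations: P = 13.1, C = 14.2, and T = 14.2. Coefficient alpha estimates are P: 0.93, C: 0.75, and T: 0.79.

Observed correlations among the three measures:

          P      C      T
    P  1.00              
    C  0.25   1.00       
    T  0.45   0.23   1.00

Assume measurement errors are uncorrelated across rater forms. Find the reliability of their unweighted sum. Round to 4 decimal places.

0.8871

Var(P+C+T) = 13.1² + 14.2² + 14.2² + 2·[13.1·14.2·0.25 + 13.1·14.2·0.45 + 14.2·14.2·0.23] = 574.89 + 353.182 = 928.072.
Because errors are independent across components, Cov(Tᵢ,Tⱼ) = Cov(Xᵢ,Xⱼ); the off-diagonal part of the true-score variance is the same as above.
True-score variance = [13.1²·0.93 + 14.2²·0.75 + 14.2²·0.79] + 353.182 = 470.123 + 353.182 = 823.305.
Reliability = 823.305 / 928.072 = 0.8871.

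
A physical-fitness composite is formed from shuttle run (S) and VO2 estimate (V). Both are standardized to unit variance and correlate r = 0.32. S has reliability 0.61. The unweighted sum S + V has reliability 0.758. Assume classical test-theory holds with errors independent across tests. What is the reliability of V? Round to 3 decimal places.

0.751

Var(S+V) = 2 + 2·0.32 = 2.640.
True-score variance = ρ_S + ρ_V + 2·0.32, so 0.758 = (0.61 + ρ_V + 0.64) / 2.640.
ρ_V = 0.758·2.640 − 0.61 − 0.64 = 0.751.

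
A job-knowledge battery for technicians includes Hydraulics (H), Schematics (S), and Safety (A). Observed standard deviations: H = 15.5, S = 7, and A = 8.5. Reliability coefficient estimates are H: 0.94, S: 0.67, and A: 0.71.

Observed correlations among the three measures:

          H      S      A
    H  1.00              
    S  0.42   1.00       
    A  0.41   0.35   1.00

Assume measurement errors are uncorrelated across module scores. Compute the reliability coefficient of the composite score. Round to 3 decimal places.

Var(H+S+A) = 15.5² + 7² + 8.5² + 2·[15.5·7·0.42 + 15.5·8.5·0.41 + 7·8.5·0.35] = 361.5 + 240.825 = 602.325.
Because errors are independent across components, Cov(Tᵢ,Tⱼ) = Cov(Xᵢ,Xⱼ); the off-diagonal part of the true-score variance is the same as above.
True-score variance = [15.5²·0.94 + 7²·0.67 + 8.5²·0.71] + 240.825 = 309.962 + 240.825 = 550.788.
Reliability = 550.788 / 602.325 = 0.914.

0.914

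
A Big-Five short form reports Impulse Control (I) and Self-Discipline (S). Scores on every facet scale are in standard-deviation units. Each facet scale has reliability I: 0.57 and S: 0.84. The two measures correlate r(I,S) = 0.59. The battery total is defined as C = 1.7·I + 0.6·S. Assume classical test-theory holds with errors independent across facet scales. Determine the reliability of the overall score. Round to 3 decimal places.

Var(C) = 1.7² + 0.6² + 2·[1.02·0.59] = 3.25 + 1.2036 = 4.4536.
With uncorrelated errors the cross-covariances are all true-score covariance, so they carry over unchanged; only the diagonal terms shrink to ρᵢσᵢ².
True-score variance = [1.7²·0.57 + 0.6²·0.84] + 1.2036 = 1.9497 + 1.2036 = 3.1533.
Reliability = 3.1533 / 4.4536 = 0.708.

0.708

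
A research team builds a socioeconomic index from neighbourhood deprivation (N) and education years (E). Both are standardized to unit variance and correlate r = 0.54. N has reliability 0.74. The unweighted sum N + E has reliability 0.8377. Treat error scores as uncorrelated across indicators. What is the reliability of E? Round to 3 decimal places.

0.760

Var(N+E) = 2 + 2·0.54 = 3.080.
True-score variance = ρ_N + ρ_E + 2·0.54, so 0.8377 = (0.74 + ρ_E + 1.08) / 3.080.
ρ_E = 0.8377·3.080 − 0.74 − 1.08 = 0.760.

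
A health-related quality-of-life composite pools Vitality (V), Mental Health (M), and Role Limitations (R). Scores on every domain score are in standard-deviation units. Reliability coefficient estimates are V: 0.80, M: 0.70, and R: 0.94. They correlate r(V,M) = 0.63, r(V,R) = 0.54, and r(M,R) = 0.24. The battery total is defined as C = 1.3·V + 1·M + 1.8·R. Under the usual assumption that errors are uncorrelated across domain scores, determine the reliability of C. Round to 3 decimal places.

Var(C) = 1.3² + 1 + 1.8² + 2·[1.3·0.63 + 2.34·0.54 + 1.8·0.24] = 5.93 + 5.0292 = 10.9592.
Under uncorrelated errors the observed covariances equal the true-score covariances, so only the own-variance terms attenuate.
True-score variance = [1.3²·0.80 + 0.70 + 1.8²·0.94] + 5.0292 = 5.0976 + 5.0292 = 10.1268.
Reliability = 10.1268 / 10.9592 = 0.924.

0.924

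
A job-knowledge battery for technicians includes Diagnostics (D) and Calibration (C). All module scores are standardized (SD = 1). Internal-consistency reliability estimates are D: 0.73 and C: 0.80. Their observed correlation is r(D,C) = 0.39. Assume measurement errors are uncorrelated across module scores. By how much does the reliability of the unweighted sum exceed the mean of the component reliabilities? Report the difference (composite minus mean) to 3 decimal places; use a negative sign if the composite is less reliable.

Var(sum) = 2 + 0.78 = 2.78; true-score variance = 1.53 + 0.78 = 2.31; composite reliability = 0.8309.
Mean component reliability = 0.7650.
Difference = 0.8309 − 0.7650 = 0.066.

0.066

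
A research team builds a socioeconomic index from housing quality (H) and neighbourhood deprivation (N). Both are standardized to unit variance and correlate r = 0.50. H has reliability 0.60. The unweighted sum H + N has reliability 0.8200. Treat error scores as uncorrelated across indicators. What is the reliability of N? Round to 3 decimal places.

Var(H+N) = 2 + 2·0.50 = 3.000.
True-score variance = ρ_H + ρ_N + 2·0.50, so 0.8200 = (0.60 + ρ_N + 1.00) / 3.000.
ρ_N = 0.8200·3.000 − 0.60 − 1.00 = 0.860.

0.860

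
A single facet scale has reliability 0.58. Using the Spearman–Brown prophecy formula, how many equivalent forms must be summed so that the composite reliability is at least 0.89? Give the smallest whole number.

k ≥ ρ*(1−ρ₁)/(ρ₁(1−ρ*)) = 0.89·0.42 / (0.58·0.11) = 5.859.
Smallest integer k = 6.

6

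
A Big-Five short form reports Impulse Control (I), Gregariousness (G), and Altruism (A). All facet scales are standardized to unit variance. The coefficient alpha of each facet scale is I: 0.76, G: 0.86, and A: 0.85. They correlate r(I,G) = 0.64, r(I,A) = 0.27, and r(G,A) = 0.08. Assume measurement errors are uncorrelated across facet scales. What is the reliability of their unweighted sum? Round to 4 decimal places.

0.8936

Var(I+G+A) = 3 + 2·[0.64 + 0.27 + 0.08] = 3 + 1.98 = 4.98.
Under uncorrelated errors the observed covariances equal the true-score covariances, so only the own-variance terms attenuate.
True-score variance = [0.76 + 0.86 + 0.85] + 1.98 = 2.47 + 1.98 = 4.45.
Reliability = 4.45 / 4.98 = 0.8936.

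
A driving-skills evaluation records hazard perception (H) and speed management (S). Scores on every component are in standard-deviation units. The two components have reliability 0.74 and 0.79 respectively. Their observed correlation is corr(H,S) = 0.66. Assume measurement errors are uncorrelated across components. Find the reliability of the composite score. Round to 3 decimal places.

0.858

Var(H+S) = 2 + 2·[0.66] = 2 + 1.32 = 3.32.
Because errors are independent across components, Cov(Tᵢ,Tⱼ) = Cov(Xᵢ,Xⱼ); the off-diagonal part of the true-score variance is the same as above.
True-score variance = [0.74 + 0.79] + 1.32 = 1.53 + 1.32 = 2.85.
Reliability = 2.85 / 3.32 = 0.858.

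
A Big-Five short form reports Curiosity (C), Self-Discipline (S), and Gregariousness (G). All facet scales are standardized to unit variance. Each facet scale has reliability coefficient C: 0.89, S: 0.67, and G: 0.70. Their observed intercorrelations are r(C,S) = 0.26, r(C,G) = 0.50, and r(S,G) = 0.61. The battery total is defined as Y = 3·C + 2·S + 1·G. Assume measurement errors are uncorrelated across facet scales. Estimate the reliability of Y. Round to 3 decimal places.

Var(Y) = 3² + 2² + 1 + 2·[6·0.26 + 3·0.50 + 2·0.61] = 14 + 8.56 = 22.56.
Because errors are independent across components, Cov(Tᵢ,Tⱼ) = Cov(Xᵢ,Xⱼ); the off-diagonal part of the true-score variance is the same as above.
True-score variance = [3²·0.89 + 2²·0.67 + 0.70] + 8.56 = 11.39 + 8.56 = 19.95.
Reliability = 19.95 / 22.56 = 0.884.

0.884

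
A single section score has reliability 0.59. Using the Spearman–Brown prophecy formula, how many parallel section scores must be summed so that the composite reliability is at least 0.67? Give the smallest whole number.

2

k ≥ ρ*(1−ρ₁)/(ρ₁(1−ρ*)) = 0.67·0.41 / (0.59·0.33) = 1.411.
Smallest integer k = 2.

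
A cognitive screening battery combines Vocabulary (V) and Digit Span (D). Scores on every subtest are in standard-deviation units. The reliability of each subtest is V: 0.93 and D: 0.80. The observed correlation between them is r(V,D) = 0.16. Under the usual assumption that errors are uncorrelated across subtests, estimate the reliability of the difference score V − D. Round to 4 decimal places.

Var(V−D) = 1 + 1 − 2·0.16 = 2 − 0.32 = 1.68.
Under uncorrelated errors the observed covariances equal the true-score covariances, so only the own-variance terms attenuate.
True-score variance = [0.93 + 0.80] − 0.32 = 1.73 − 0.32 = 1.41.
Reliability = 1.41 / 1.68 = 0.8393.

0.8393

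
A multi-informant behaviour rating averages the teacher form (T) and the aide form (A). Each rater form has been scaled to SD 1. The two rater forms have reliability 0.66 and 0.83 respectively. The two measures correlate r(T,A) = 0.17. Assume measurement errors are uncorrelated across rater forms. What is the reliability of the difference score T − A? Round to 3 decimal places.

0.693

Var(T−A) = 1 + 1 − 2·0.17 = 2 − 0.34 = 1.66.
Under uncorrelated errors the observed covariances equal the true-score covariances, so only the own-variance terms attenuate.
True-score variance = [0.66 + 0.83] − 0.34 = 1.49 − 0.34 = 1.15.
Reliability = 1.15 / 1.66 = 0.693.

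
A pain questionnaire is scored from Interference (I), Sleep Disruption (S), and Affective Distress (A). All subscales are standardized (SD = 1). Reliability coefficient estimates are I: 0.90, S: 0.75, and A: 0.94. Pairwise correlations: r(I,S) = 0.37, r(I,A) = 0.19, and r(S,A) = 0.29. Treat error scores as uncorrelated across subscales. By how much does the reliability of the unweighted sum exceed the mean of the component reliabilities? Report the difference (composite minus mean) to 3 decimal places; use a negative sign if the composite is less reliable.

0.049

Var(sum) = 3 + 1.7 = 4.7; true-score variance = 2.59 + 1.7 = 4.29; composite reliability = 0.9128.
Mean component reliability = 0.8633.
Difference = 0.9128 − 0.8633 = 0.049.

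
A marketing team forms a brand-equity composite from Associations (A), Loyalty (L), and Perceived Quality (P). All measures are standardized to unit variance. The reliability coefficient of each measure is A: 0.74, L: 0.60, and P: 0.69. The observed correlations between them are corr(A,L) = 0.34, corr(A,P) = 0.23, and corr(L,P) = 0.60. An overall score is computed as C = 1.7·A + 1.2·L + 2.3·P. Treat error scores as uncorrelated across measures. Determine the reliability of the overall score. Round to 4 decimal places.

0.8159

Var(C) = 1.7² + 1.2² + 2.3² + 2·[2.04·0.34 + 3.91·0.23 + 2.76·0.60] = 9.62 + 6.4978 = 16.1178.
Because errors are independent across components, Cov(Tᵢ,Tⱼ) = Cov(Xᵢ,Xⱼ); the off-diagonal part of the true-score variance is the same as above.
True-score variance = [1.7²·0.74 + 1.2²·0.60 + 2.3²·0.69] + 6.4978 = 6.6527 + 6.4978 = 13.1505.
Reliability = 13.1505 / 16.1178 = 0.8159.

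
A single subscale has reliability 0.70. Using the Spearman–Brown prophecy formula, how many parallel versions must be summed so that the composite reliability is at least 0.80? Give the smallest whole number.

k ≥ ρ*(1−ρ₁)/(ρ₁(1−ρ*)) = 0.80·0.30 / (0.70·0.20) = 1.714.
Smallest integer k = 2.

2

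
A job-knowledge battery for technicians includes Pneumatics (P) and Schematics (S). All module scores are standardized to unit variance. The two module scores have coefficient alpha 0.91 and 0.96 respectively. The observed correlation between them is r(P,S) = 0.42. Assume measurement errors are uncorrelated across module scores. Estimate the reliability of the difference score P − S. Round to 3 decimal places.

0.888

Var(P−S) = 1 + 1 − 2·0.42 = 2 − 0.84 = 1.16.
Under uncorrelated errors the observed covariances equal the true-score covariances, so only the own-variance terms attenuate.
True-score variance = [0.91 + 0.96] − 0.84 = 1.87 − 0.84 = 1.03.
Reliability = 1.03 / 1.16 = 0.888.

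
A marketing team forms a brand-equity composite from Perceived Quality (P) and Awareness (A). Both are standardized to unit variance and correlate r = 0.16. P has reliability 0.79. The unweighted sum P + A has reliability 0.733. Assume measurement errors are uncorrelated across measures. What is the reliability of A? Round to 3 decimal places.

Var(P+A) = 2 + 2·0.16 = 2.320.
True-score variance = ρ_P + ρ_A + 2·0.16, so 0.733 = (0.79 + ρ_A + 0.32) / 2.320.
ρ_A = 0.733·2.320 − 0.79 − 0.32 = 0.591.

0.591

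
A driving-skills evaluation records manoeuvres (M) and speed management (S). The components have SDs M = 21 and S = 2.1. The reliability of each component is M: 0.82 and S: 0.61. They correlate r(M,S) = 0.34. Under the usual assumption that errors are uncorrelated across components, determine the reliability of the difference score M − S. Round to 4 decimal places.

Var(M−S) = 21² + 2.1² − 2·21·2.1·0.34 = 445.41 − 29.988 = 415.422.
Because errors are independent across components, Cov(Tᵢ,Tⱼ) = Cov(Xᵢ,Xⱼ); the off-diagonal part of the true-score variance is the same as above.
True-score variance = [21²·0.82 + 2.1²·0.61] − 29.988 = 364.31 − 29.988 = 334.322.
Reliability = 334.322 / 415.422 = 0.8048.

0.8048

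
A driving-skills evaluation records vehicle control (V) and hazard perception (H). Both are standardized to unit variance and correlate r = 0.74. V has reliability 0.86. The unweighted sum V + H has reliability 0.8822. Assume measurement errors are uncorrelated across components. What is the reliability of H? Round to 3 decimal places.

0.730

Var(V+H) = 2 + 2·0.74 = 3.480.
True-score variance = ρ_V + ρ_H + 2·0.74, so 0.8822 = (0.86 + ρ_H + 1.48) / 3.480.
ρ_H = 0.8822·3.480 − 0.86 − 1.48 = 0.730.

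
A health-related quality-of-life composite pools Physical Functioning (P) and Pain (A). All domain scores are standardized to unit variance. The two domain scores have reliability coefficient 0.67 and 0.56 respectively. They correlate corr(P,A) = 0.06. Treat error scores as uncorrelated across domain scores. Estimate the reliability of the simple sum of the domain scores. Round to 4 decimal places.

0.6368

Var(P+A) = 2 + 2·[0.06] = 2 + 0.12 = 2.12.
With uncorrelated errors the cross-covariances are all true-score covariance, so they carry over unchanged; only the diagonal terms shrink to ρᵢσᵢ².
True-score variance = [0.67 + 0.56] + 0.12 = 1.23 + 0.12 = 1.35.
Reliability = 1.35 / 2.12 = 0.6368.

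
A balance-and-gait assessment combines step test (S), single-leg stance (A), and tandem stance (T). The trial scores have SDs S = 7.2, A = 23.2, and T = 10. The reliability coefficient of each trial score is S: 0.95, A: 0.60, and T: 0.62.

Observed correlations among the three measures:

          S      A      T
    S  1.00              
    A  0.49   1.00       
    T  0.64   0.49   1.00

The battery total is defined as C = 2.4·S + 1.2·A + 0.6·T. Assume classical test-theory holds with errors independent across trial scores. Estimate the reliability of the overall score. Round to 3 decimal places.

Var(C) = 2.4²·7.2² + 1.2²·23.2² + 0.6²·10² + 2·[2.88·7.2·23.2·0.49 + 1.44·7.2·10·0.64 + 0.72·23.2·10·0.49] = 1109.66 + 767.863 = 1877.53.
Because errors are independent across components, Cov(Tᵢ,Tⱼ) = Cov(Xᵢ,Xⱼ); the off-diagonal part of the true-score variance is the same as above.
True-score variance = [2.4²·7.2²·0.95 + 1.2²·23.2²·0.60 + 0.6²·10²·0.62] + 767.863 = 771.028 + 767.863 = 1538.89.
Reliability = 1538.89 / 1877.53 = 0.820.

0.820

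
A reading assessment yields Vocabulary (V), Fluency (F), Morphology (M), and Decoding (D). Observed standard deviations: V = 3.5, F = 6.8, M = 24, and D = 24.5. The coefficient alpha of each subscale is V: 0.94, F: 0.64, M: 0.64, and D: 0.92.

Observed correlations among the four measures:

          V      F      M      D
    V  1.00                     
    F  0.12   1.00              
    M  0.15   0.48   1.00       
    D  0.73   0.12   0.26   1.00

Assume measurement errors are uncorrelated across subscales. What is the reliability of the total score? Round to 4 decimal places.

Var(V+F+M+D) = 3.5² + 6.8² + 24² + 24.5² + 2·[3.5·6.8·0.12 + 3.5·24·0.15 + 3.5·24.5·0.73 + 6.8·24·0.48 + 6.8·24.5·0.12 + 24·24.5·0.26] = 1234.74 + 658.523 = 1893.26.
With uncorrelated errors the cross-covariances are all true-score covariance, so they carry over unchanged; only the diagonal terms shrink to ρᵢσᵢ².
True-score variance = [3.5²·0.94 + 6.8²·0.64 + 24²·0.64 + 24.5²·0.92] + 658.523 = 961.979 + 658.523 = 1620.5.
Reliability = 1620.5 / 1893.26 = 0.8559.

0.8559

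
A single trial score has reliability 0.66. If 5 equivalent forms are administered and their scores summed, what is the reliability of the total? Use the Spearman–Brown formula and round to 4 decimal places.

ρ_k = kρ / (1 + (k−1)ρ) = 5·0.66 / (1 + 4·0.66) = 3.300 / 3.640 = 0.9066.

0.9066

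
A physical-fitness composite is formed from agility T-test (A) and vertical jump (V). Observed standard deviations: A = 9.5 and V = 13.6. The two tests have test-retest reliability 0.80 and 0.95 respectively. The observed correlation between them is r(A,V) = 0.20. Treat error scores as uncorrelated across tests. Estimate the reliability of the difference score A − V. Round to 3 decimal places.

Var(A−V) = 9.5² + 13.6² − 2·9.5·13.6·0.20 = 275.21 − 51.68 = 223.53.
Under uncorrelated errors the observed covariances equal the true-score covariances, so only the own-variance terms attenuate.
True-score variance = [9.5²·0.80 + 13.6²·0.95] − 51.68 = 247.912 − 51.68 = 196.232.
Reliability = 196.232 / 223.53 = 0.878.

0.878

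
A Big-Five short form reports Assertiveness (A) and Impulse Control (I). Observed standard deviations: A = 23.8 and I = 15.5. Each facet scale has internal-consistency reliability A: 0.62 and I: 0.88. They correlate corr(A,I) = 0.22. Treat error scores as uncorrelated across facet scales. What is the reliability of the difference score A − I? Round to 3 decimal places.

Var(A−I) = 23.8² + 15.5² − 2·23.8·15.5·0.22 = 806.69 − 162.316 = 644.374.
Because errors are independent across components, Cov(Tᵢ,Tⱼ) = Cov(Xᵢ,Xⱼ); the off-diagonal part of the true-score variance is the same as above.
True-score variance = [23.8²·0.62 + 15.5²·0.88] − 162.316 = 562.613 − 162.316 = 400.297.
Reliability = 400.297 / 644.374 = 0.621.

0.621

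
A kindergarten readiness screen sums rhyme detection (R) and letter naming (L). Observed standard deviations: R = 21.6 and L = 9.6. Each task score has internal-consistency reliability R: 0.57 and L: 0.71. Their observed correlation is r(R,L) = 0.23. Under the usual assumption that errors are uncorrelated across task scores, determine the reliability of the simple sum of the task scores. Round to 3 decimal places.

Var(R+L) = 21.6² + 9.6² + 2·[21.6·9.6·0.23] = 558.72 + 95.3856 = 654.106.
Because errors are independent across components, Cov(Tᵢ,Tⱼ) = Cov(Xᵢ,Xⱼ); the off-diagonal part of the true-score variance is the same as above.
True-score variance = [21.6²·0.57 + 9.6²·0.71] + 95.3856 = 331.373 + 95.3856 = 426.758.
Reliability = 426.758 / 654.106 = 0.652.

0.652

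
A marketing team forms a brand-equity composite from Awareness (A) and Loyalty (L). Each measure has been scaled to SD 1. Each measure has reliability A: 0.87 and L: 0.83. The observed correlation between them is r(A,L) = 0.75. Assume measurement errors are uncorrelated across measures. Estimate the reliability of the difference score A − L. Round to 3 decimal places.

Var(A−L) = 1 + 1 − 2·0.75 = 2 − 1.5 = 0.5.
Because errors are independent across components, Cov(Tᵢ,Tⱼ) = Cov(Xᵢ,Xⱼ); the off-diagonal part of the true-score variance is the same as above.
True-score variance = [0.87 + 0.83] − 1.5 = 1.7 − 1.5 = 0.2.
Reliability = 0.2 / 0.5 = 0.400.

0.400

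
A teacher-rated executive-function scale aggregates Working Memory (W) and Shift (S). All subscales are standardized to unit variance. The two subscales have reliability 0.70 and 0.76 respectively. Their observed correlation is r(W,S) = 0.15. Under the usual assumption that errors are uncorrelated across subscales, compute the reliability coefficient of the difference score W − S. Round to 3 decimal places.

Var(W−S) = 1 + 1 − 2·0.15 = 2 − 0.3 = 1.7.
With uncorrelated errors the cross-covariances are all true-score covariance, so they carry over unchanged; only the diagonal terms shrink to ρᵢσᵢ².
True-score variance = [0.70 + 0.76] − 0.3 = 1.46 − 0.3 = 1.16.
Reliability = 1.16 / 1.7 = 0.682.

0.682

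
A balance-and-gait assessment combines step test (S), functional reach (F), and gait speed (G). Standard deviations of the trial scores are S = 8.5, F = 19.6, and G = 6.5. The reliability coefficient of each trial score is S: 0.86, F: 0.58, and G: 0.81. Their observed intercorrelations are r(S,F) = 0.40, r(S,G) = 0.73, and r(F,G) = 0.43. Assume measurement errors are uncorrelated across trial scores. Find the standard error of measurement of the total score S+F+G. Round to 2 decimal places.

13.40

Var(total) = 498.66 + 323.509 = 822.169.
True-score variance = 319.17 + 323.509 = 642.679, so reliability = 0.7817.
Error variance = 822.169 − 642.679 = 179.49; SEM = √179.49 = 13.40.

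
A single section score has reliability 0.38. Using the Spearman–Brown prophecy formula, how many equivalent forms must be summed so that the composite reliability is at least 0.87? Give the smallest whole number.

11

k ≥ ρ*(1−ρ₁)/(ρ₁(1−ρ*)) = 0.87·0.62 / (0.38·0.13) = 10.919.
Smallest integer k = 11.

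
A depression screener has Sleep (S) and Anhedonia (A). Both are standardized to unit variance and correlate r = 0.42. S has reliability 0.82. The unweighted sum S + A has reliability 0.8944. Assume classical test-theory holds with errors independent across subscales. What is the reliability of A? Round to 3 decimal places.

0.880

Var(S+A) = 2 + 2·0.42 = 2.840.
True-score variance = ρ_S + ρ_A + 2·0.42, so 0.8944 = (0.82 + ρ_A + 0.84) / 2.840.
ρ_A = 0.8944·2.840 − 0.82 − 0.84 = 0.880.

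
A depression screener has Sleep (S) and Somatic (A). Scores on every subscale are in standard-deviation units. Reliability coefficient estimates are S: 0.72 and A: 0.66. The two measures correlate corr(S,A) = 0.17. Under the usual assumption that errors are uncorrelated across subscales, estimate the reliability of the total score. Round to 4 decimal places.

0.7350

Var(S+A) = 2 + 2·[0.17] = 2 + 0.34 = 2.34.
With uncorrelated errors the cross-covariances are all true-score covariance, so they carry over unchanged; only the diagonal terms shrink to ρᵢσᵢ².
True-score variance = [0.72 + 0.66] + 0.34 = 1.38 + 0.34 = 1.72.
Reliability = 1.72 / 2.34 = 0.7350.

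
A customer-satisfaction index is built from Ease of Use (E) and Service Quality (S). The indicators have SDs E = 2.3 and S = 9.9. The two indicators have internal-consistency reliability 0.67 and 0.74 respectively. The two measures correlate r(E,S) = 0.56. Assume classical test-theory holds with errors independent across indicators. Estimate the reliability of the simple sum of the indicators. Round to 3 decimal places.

0.789

Var(E+S) = 2.3² + 9.9² + 2·[2.3·9.9·0.56] = 103.3 + 25.5024 = 128.802.
Under uncorrelated errors the observed covariances equal the true-score covariances, so only the own-variance terms attenuate.
True-score variance = [2.3²·0.67 + 9.9²·0.74] + 25.5024 = 76.0717 + 25.5024 = 101.574.
Reliability = 101.574 / 128.802 = 0.789.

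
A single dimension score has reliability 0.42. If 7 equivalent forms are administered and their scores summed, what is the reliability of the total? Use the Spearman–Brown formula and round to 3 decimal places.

ρ_k = kρ / (1 + (k−1)ρ) = 7·0.42 / (1 + 6·0.42) = 2.940 / 3.520 = 0.835.

0.835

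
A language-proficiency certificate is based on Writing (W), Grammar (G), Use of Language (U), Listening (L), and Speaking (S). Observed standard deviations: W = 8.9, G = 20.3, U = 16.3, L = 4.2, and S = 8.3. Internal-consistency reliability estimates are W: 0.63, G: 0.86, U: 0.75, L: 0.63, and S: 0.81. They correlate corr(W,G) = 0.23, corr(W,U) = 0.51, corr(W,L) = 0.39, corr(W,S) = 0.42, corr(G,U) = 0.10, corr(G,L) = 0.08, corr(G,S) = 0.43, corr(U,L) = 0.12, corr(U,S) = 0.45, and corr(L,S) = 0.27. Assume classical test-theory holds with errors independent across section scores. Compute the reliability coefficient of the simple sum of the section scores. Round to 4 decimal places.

0.8882

Var(W+G+U+L+S) = 8.9² + 20.3² + 16.3² + 4.2² + 8.3² + 2·[8.9·20.3·0.23 + 8.9·16.3·0.51 + 8.9·4.2·0.39 + 8.9·8.3·0.42 + 20.3·16.3·0.10 + 20.3·4.2·0.08 + 20.3·8.3·0.43 + 16.3·4.2·0.12 + 16.3·8.3·0.45 + 4.2·8.3·0.27] = 843.52 + 704.024 = 1547.54.
Under uncorrelated errors the observed covariances equal the true-score covariances, so only the own-variance terms attenuate.
True-score variance = [8.9²·0.63 + 20.3²·0.86 + 16.3²·0.75 + 4.2²·0.63 + 8.3²·0.81] + 704.024 = 670.481 + 704.024 = 1374.5.
Reliability = 1374.5 / 1547.54 = 0.8882.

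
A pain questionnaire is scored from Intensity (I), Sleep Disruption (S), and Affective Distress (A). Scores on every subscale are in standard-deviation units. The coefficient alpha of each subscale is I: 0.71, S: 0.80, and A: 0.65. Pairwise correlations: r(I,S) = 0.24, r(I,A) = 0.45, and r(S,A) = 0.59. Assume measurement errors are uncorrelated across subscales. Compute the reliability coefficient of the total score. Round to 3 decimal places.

0.849

Var(I+S+A) = 3 + 2·[0.24 + 0.45 + 0.59] = 3 + 2.56 = 5.56.
With uncorrelated errors the cross-covariances are all true-score covariance, so they carry over unchanged; only the diagonal terms shrink to ρᵢσᵢ².
True-score variance = [0.71 + 0.80 + 0.65] + 2.56 = 2.16 + 2.56 = 4.72.
Reliability = 4.72 / 5.56 = 0.849.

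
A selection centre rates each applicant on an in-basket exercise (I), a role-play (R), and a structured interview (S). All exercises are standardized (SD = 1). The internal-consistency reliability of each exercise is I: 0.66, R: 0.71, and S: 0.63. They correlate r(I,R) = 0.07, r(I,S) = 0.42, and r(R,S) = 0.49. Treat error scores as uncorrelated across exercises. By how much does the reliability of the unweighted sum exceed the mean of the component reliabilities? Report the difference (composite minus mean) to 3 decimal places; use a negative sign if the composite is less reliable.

0.132

Var(sum) = 3 + 1.96 = 4.96; true-score variance = 2 + 1.96 = 3.96; composite reliability = 0.7984.
Mean component reliability = 0.6667.
Difference = 0.7984 − 0.6667 = 0.132.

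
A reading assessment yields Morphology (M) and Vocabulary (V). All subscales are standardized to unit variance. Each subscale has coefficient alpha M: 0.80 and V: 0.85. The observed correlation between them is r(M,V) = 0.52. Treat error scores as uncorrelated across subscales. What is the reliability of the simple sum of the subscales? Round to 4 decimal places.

Var(M+V) = 2 + 2·[0.52] = 2 + 1.04 = 3.04.
Because errors are independent across components, Cov(Tᵢ,Tⱼ) = Cov(Xᵢ,Xⱼ); the off-diagonal part of the true-score variance is the same as above.
True-score variance = [0.80 + 0.85] + 1.04 = 1.65 + 1.04 = 2.69.
Reliability = 2.69 / 3.04 = 0.8849.

0.8849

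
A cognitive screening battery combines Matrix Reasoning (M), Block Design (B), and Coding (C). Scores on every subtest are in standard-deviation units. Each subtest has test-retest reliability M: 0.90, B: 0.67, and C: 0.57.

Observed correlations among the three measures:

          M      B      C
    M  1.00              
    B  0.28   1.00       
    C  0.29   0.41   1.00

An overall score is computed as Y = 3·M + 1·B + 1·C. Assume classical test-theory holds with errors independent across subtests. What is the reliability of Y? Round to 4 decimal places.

Var(Y) = 3² + 1 + 1 + 2·[3·0.28 + 3·0.29 + 0.41] = 11 + 4.24 = 15.24.
With uncorrelated errors the cross-covariances are all true-score covariance, so they carry over unchanged; only the diagonal terms shrink to ρᵢσᵢ².
True-score variance = [3²·0.90 + 0.67 + 0.57] + 4.24 = 9.34 + 4.24 = 13.58.
Reliability = 13.58 / 15.24 = 0.8911.

0.8911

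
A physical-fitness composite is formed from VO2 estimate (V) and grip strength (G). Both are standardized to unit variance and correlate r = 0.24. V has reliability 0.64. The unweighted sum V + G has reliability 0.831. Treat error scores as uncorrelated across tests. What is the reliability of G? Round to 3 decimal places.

0.941

Var(V+G) = 2 + 2·0.24 = 2.480.
True-score variance = ρ_V + ρ_G + 2·0.24, so 0.831 = (0.64 + ρ_G + 0.48) / 2.480.
ρ_G = 0.831·2.480 − 0.64 − 0.48 = 0.941.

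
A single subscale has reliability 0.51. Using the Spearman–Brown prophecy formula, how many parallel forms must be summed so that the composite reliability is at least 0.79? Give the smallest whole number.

4

k ≥ ρ*(1−ρ₁)/(ρ₁(1−ρ*)) = 0.79·0.49 / (0.51·0.21) = 3.614.
Smallest integer k = 4.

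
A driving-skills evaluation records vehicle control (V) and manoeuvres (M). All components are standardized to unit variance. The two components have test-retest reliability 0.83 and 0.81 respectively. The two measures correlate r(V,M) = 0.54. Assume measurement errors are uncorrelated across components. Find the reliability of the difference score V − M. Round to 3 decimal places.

Var(V−M) = 1 + 1 − 2·0.54 = 2 − 1.08 = 0.92.
Because errors are independent across components, Cov(Tᵢ,Tⱼ) = Cov(Xᵢ,Xⱼ); the off-diagonal part of the true-score variance is the same as above.
True-score variance = [0.83 + 0.81] − 1.08 = 1.64 − 1.08 = 0.56.
Reliability = 0.56 / 0.92 = 0.609.

0.609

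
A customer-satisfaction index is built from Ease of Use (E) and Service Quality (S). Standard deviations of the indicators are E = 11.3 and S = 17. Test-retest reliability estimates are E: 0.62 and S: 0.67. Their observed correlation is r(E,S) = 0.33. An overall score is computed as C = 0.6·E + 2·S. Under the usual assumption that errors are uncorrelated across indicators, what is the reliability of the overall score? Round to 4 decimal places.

0.7054

Var(C) = 0.6²·11.3² + 2²·17² + 2·[1.2·11.3·17·0.33] = 1201.97 + 152.143 = 1354.11.
Under uncorrelated errors the observed covariances equal the true-score covariances, so only the own-variance terms attenuate.
True-score variance = [0.6²·11.3²·0.62 + 2²·17²·0.67] + 152.143 = 803.02 + 152.143 = 955.164.
Reliability = 955.164 / 1354.11 = 0.7054.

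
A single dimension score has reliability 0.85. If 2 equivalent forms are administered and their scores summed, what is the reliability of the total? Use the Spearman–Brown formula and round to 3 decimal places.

0.919

ρ_k = kρ / (1 + (k−1)ρ) = 2·0.85 / (1 + 1·0.85) = 1.700 / 1.850 = 0.919.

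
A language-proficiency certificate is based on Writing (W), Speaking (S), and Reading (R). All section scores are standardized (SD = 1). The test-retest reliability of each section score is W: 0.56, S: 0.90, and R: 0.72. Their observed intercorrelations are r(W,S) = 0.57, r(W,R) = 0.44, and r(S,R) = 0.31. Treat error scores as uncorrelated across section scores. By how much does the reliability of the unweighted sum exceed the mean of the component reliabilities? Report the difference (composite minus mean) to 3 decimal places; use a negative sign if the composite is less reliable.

Var(sum) = 3 + 2.64 = 5.64; true-score variance = 2.18 + 2.64 = 4.82; composite reliability = 0.8546.
Mean component reliability = 0.7267.
Difference = 0.8546 − 0.7267 = 0.128.

0.128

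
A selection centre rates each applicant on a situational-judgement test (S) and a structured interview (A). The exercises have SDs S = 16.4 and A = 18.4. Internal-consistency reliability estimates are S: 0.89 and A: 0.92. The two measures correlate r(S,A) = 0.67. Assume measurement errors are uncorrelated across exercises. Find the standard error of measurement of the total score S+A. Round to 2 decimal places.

7.53

Var(total) = 607.52 + 404.358 = 1011.88.
True-score variance = 550.85 + 404.358 = 955.208, so reliability = 0.9440.
Error variance = 1011.88 − 955.208 = 56.6704; SEM = √56.6704 = 7.53.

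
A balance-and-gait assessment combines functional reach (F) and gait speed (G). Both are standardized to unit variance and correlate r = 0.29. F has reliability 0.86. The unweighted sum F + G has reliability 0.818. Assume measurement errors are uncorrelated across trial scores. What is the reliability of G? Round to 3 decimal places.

Var(F+G) = 2 + 2·0.29 = 2.580.
True-score variance = ρ_F + ρ_G + 2·0.29, so 0.818 = (0.86 + ρ_G + 0.58) / 2.580.
ρ_G = 0.818·2.580 − 0.86 − 0.58 = 0.670.

0.670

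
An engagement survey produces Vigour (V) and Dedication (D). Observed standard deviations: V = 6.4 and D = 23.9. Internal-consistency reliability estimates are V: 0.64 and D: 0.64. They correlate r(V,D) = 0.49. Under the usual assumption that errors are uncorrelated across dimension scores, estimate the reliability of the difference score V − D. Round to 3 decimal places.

0.523

Var(V−D) = 6.4² + 23.9² − 2·6.4·23.9·0.49 = 612.17 − 149.901 = 462.269.
Under uncorrelated errors the observed covariances equal the true-score covariances, so only the own-variance terms attenuate.
True-score variance = [6.4²·0.64 + 23.9²·0.64] − 149.901 = 391.789 − 149.901 = 241.888.
Reliability = 241.888 / 462.269 = 0.523.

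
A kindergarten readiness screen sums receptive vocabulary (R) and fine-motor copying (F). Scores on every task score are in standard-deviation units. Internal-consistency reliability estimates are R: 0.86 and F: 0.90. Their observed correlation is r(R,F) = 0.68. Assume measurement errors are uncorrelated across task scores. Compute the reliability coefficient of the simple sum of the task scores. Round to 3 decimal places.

0.929

Var(R+F) = 2 + 2·[0.68] = 2 + 1.36 = 3.36.
With uncorrelated errors the cross-covariances are all true-score covariance, so they carry over unchanged; only the diagonal terms shrink to ρᵢσᵢ².
True-score variance = [0.86 + 0.90] + 1.36 = 1.76 + 1.36 = 3.12.
Reliability = 3.12 / 3.36 = 0.929.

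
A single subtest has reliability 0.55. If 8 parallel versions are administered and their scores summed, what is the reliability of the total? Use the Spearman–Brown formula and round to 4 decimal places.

0.9072

ρ_k = kρ / (1 + (k−1)ρ) = 8·0.55 / (1 + 7·0.55) = 4.400 / 4.850 = 0.9072.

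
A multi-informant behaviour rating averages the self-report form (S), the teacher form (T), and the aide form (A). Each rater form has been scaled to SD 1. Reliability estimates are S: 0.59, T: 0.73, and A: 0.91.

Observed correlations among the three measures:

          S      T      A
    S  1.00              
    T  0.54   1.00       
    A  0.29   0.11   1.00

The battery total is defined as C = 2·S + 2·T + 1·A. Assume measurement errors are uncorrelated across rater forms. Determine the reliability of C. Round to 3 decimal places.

0.812

Var(C) = 2² + 2² + 1 + 2·[4·0.54 + 2·0.29 + 2·0.11] = 9 + 5.92 = 14.92.
With uncorrelated errors the cross-covariances are all true-score covariance, so they carry over unchanged; only the diagonal terms shrink to ρᵢσᵢ².
True-score variance = [2²·0.59 + 2²·0.73 + 0.91] + 5.92 = 6.19 + 5.92 = 12.11.
Reliability = 12.11 / 14.92 = 0.812.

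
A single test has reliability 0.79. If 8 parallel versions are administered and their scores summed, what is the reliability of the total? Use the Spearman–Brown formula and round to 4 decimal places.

ρ_k = kρ / (1 + (k−1)ρ) = 8·0.79 / (1 + 7·0.79) = 6.320 / 6.530 = 0.9678.

0.9678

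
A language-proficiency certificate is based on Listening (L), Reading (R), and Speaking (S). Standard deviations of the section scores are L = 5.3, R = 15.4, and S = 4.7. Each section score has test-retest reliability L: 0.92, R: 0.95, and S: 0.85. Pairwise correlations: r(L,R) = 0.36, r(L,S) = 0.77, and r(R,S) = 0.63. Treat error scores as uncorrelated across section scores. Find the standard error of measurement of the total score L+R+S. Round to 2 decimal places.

Var(total) = 287.34 + 188.327 = 475.667.
True-score variance = 269.921 + 188.327 = 458.248, so reliability = 0.9634.
Error variance = 475.667 − 458.248 = 17.4187; SEM = √17.4187 = 4.17.

4.17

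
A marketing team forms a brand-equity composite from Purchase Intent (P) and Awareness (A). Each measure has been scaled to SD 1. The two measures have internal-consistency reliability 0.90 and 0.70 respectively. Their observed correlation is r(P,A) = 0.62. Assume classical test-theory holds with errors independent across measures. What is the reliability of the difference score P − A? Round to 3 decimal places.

Var(P−A) = 1 + 1 − 2·0.62 = 2 − 1.24 = 0.76.
Because errors are independent across components, Cov(Tᵢ,Tⱼ) = Cov(Xᵢ,Xⱼ); the off-diagonal part of the true-score variance is the same as above.
True-score variance = [0.90 + 0.70] − 1.24 = 1.6 − 1.24 = 0.36.
Reliability = 0.36 / 0.76 = 0.474.

0.474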